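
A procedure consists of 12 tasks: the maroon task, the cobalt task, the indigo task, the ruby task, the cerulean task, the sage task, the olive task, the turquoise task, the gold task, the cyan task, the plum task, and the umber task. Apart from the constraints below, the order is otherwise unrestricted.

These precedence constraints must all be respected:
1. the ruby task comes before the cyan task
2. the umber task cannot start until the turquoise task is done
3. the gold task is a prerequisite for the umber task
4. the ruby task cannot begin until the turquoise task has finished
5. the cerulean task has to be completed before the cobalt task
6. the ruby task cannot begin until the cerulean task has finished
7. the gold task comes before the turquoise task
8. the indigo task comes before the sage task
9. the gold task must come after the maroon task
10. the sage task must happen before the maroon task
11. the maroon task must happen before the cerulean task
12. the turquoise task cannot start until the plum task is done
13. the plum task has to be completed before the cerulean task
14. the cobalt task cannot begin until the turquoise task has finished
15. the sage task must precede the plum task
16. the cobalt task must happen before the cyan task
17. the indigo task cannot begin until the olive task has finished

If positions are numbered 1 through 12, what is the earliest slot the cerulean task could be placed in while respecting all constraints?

The tasks that are forced before the cerulean task, directly or transitively, are the maroon task, the indigo task, the sage task, the olive task, the plum task. That's 5 tasks.
With 5 mandatory predecessors, the earliest the cerulean task can sit is position 5+1 = 6, and placing just those 5 first achieves it.

6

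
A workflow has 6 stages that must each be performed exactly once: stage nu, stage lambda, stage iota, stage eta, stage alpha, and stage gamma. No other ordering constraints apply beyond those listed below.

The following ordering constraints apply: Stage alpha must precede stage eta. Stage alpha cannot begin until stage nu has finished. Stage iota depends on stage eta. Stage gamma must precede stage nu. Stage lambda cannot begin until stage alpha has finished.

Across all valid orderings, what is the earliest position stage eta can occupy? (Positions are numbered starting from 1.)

4

Every stage that must precede stage eta has to come before it. Tracing all chains that end at stage eta, those stages are: stage nu, stage alpha, stage gamma — 3 in total.
So at minimum 3 stages come before stage eta, putting stage eta no earlier than position 4. That position is achievable by scheduling exactly those predecessors first.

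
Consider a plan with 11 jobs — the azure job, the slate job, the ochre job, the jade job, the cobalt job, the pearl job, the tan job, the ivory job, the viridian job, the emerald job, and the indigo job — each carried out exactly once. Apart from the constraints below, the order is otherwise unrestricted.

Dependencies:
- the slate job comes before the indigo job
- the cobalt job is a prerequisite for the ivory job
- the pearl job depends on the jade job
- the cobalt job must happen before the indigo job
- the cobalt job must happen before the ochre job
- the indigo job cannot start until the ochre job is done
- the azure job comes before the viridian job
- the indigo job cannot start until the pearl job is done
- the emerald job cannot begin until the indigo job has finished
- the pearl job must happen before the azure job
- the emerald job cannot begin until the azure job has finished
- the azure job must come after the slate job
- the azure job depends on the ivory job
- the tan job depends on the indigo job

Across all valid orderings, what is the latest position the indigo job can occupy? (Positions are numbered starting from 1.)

9

Following every chain forward from the indigo job, the jobs that must come later are the tan job, the emerald job — 2 of them.
With 2 mandatory successors out of 11 jobs total, the latest slot for the indigo job is 11−2 = 9, and it's reachable by doing all non-successors before the indigo job.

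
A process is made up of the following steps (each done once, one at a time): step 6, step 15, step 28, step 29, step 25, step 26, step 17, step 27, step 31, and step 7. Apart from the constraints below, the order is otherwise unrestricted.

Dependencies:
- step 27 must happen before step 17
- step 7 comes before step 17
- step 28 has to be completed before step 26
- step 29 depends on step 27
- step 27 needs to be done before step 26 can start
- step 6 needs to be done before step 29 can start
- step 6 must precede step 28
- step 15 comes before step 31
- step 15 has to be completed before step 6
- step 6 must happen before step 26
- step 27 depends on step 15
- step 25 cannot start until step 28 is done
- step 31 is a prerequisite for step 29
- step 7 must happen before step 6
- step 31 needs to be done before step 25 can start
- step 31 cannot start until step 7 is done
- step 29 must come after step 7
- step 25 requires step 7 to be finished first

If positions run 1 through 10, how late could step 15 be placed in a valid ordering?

2

The steps that are forced after step 15, directly or by a chain of constraints, are step 6, step 28, step 29, step 25, step 26, step 17, step 27, step 31. That's 8 steps.
So at least 8 steps follow step 15, putting step 15 no later than position 2. That position is achievable by scheduling everything else first.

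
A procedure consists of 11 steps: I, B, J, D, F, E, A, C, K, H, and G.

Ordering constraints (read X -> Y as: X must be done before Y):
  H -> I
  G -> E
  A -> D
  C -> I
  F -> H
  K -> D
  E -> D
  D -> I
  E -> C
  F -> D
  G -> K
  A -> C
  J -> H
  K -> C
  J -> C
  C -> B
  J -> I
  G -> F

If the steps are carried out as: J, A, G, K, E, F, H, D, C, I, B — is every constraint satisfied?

Yes

Every stated constraint is respected: J sits at position 1, ahead of I at position 10, and each of the other listed pairs likewise has the predecessor earlier in the sequence.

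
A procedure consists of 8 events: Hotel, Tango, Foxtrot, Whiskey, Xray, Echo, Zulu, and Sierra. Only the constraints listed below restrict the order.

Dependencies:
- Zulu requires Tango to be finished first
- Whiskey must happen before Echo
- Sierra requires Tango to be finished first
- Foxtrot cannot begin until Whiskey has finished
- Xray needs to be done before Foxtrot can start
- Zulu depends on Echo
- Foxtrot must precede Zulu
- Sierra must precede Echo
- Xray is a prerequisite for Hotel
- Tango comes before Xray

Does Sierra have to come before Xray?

Nothing in the constraints links Sierra and Xray; they are unordered relative to each other.
A valid ordering placing Xray before Sierra exists, so the answer is no.

No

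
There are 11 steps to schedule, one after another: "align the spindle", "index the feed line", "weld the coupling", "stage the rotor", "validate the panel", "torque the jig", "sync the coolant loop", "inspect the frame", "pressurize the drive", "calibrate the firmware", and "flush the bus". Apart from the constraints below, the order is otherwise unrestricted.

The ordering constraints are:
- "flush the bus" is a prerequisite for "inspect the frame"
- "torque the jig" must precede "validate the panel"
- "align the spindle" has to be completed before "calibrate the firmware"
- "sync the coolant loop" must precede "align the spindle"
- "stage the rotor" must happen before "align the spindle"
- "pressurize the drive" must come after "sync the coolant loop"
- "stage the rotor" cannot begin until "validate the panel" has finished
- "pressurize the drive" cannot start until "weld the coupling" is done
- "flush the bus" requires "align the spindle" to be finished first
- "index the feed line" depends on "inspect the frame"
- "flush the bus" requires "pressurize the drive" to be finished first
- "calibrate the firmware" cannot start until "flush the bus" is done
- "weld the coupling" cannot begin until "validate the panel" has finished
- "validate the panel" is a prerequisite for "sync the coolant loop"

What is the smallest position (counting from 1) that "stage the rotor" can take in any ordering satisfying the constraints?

3

Working backwards through the constraints from "stage the rotor", its full set of required predecessors is "validate the panel", "torque the jig" — 2 of them.
So at minimum 2 steps come before "stage the rotor", putting "stage the rotor" no earlier than position 3. That position is achievable by scheduling exactly those predecessors first.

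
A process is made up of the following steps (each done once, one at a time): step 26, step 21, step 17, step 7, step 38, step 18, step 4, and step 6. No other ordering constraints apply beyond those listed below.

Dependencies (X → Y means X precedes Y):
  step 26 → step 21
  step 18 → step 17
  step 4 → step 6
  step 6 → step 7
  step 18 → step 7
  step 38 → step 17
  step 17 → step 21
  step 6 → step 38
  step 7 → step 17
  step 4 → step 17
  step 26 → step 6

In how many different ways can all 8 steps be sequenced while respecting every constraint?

18

The steps with no prerequisites are step 26, step 18, step 4; any of them can be placed first.
Systematically extending each partial ordering one step at a time and counting, there are 18 complete orderings.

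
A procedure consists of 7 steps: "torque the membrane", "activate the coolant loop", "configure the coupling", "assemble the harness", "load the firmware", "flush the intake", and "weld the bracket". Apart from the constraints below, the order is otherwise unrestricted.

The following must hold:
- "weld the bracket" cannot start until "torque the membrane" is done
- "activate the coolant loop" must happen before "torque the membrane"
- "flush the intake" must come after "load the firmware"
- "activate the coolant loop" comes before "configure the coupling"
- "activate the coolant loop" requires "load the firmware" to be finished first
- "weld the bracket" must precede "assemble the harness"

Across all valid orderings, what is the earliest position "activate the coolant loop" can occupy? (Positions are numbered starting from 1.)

Working backwards through the constraints from "activate the coolant loop", its only required predecessor is "load the firmware".
So at minimum 1 step comes before "activate the coolant loop", putting "activate the coolant loop" no earlier than position 2. That position is achievable by scheduling exactly that predecessor first.

2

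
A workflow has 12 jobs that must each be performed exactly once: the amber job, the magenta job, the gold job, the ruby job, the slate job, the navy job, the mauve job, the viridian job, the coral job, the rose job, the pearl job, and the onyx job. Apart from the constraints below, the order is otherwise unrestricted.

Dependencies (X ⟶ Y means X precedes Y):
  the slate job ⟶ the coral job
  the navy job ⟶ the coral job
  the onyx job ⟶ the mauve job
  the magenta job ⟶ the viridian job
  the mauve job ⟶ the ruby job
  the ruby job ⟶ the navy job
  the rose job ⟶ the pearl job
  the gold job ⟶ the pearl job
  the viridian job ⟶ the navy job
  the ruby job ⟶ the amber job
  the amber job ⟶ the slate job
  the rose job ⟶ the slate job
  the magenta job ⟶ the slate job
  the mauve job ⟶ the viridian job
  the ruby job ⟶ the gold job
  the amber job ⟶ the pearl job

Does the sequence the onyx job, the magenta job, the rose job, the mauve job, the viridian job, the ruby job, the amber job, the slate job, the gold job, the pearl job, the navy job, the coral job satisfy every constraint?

Yes

Checking each listed constraint against this order: for instance, the rose job is in position 3 and the pearl job in position 10, so that constraint holds — and the remaining constraints check out the same way.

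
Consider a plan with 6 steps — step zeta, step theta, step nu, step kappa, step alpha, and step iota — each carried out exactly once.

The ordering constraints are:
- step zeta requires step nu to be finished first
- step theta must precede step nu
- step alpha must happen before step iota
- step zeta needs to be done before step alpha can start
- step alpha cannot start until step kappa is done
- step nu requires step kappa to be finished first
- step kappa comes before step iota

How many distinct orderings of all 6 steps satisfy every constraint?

The steps with no prerequisites are step theta, step kappa; any of them can be placed first.
Systematically extending each partial ordering one step at a time and counting, there are 2 complete orderings.

2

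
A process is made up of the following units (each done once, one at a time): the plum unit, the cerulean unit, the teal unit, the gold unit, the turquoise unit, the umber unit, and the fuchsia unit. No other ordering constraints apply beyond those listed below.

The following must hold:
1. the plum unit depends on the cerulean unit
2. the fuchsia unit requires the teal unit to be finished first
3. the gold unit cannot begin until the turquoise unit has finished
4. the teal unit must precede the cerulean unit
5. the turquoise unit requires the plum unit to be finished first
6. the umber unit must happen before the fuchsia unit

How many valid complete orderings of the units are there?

The units with no prerequisites are the teal unit, the umber unit; any of them can be placed first.
Enumerating by repeatedly choosing an available unit (one whose prerequisites are all placed) gives 20 distinct complete orderings.

20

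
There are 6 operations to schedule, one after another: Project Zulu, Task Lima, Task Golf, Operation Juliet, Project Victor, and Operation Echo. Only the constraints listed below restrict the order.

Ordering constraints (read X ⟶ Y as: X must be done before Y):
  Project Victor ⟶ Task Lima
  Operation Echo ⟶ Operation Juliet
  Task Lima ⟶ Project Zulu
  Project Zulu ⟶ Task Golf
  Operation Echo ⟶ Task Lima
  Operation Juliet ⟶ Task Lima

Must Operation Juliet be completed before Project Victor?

No

No chain of constraints connects Operation Juliet to Project Victor in either direction.
So Operation Juliet can come before Project Victor or after — it is not forced.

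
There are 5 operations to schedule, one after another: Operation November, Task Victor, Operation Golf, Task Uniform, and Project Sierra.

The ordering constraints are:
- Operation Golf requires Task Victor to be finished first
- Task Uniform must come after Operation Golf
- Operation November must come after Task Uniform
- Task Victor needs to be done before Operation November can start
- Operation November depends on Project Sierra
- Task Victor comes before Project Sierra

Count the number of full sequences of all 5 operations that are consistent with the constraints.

3

Task Victor is the only operation with nothing required before it, so every ordering starts there.
Counting all ways to extend the partial order to a total order gives 3.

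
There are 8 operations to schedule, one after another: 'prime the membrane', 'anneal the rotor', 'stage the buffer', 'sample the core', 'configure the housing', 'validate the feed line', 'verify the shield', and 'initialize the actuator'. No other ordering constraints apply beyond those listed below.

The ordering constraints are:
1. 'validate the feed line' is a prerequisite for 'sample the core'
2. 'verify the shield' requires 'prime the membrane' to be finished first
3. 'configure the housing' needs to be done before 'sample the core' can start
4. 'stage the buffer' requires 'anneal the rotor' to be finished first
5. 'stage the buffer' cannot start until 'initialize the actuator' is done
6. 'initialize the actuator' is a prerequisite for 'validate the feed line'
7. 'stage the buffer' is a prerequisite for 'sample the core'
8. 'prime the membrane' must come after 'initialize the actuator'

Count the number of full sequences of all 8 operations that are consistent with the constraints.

427

The operations with no prerequisites are 'anneal the rotor', 'configure the housing', 'initialize the actuator'; any of them can be placed first.
Systematically extending each partial ordering one operation at a time and counting, there are 427 complete orderings.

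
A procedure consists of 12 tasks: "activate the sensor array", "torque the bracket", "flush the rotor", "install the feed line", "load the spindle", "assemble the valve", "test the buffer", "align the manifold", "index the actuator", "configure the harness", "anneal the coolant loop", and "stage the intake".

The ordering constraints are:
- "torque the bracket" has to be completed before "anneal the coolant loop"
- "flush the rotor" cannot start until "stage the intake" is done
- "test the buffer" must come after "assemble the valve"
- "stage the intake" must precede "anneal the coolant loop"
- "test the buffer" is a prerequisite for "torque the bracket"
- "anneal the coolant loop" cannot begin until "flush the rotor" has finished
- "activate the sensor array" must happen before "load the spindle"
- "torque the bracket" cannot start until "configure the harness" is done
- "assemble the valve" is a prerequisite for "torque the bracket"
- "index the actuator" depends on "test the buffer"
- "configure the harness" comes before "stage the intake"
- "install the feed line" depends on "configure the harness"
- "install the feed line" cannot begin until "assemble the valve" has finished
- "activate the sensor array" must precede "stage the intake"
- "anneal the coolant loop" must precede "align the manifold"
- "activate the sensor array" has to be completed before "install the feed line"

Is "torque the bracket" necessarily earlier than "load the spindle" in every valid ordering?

"torque the bracket" and "load the spindle" are not related by any chain of constraints.
A valid ordering placing "load the spindle" before "torque the bracket" exists, so the answer is no.

No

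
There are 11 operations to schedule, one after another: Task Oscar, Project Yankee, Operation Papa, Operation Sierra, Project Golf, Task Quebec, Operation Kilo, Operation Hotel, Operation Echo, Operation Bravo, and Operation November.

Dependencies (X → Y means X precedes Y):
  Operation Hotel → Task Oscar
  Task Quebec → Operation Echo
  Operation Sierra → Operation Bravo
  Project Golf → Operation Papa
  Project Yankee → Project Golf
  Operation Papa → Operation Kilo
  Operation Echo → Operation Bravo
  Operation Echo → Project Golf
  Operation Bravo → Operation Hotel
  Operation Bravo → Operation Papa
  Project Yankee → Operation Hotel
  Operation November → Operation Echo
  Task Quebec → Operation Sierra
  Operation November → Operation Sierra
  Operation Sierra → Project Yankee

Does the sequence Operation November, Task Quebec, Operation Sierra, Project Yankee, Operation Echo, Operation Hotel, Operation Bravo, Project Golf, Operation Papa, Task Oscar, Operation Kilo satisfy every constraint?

Here Operation Bravo comes after Operation Hotel.
That contradicts the constraint that Operation Bravo must precede Operation Hotel.

No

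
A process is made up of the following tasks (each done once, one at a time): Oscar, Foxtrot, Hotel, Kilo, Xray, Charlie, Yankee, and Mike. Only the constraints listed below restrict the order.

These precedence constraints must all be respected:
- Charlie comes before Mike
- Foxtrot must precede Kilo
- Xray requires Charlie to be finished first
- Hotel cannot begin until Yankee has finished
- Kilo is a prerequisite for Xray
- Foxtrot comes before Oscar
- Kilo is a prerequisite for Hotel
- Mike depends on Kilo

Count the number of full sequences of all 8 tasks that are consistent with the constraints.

3 tasks have no prerequisites (Foxtrot, Charlie, Yankee), so any of them could come first.
Enumerating by repeatedly choosing an available task (one whose prerequisites are all placed) gives 616 distinct complete orderings.

616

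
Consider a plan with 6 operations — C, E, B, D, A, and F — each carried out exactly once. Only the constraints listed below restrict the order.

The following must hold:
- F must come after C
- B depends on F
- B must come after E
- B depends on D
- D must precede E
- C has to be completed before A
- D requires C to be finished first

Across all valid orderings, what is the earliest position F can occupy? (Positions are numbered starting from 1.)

2

Working backwards through the constraints from F, its only required predecessor is C.
So at minimum 1 operation comes before F, putting F no earlier than position 2. That position is achievable by scheduling exactly that predecessor first.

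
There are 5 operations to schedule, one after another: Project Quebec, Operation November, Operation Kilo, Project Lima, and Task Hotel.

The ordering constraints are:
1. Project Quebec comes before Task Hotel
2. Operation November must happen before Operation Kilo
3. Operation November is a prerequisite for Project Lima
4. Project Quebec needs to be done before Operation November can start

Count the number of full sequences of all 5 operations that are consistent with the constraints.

Project Quebec is the only operation with nothing required before it, so every ordering starts there.
Enumerating by repeatedly choosing an available operation (one whose prerequisites are all placed) gives 8 distinct complete orderings.

8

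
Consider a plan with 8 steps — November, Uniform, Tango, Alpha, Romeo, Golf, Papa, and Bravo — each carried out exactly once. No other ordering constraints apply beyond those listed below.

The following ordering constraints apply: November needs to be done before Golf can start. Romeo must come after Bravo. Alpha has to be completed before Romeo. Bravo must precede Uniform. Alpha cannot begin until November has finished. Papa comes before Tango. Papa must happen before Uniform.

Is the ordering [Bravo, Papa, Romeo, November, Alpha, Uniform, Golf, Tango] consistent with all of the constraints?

No

Here Alpha comes after Romeo.
But one of the constraints requires Alpha before Romeo, so this ordering violates it.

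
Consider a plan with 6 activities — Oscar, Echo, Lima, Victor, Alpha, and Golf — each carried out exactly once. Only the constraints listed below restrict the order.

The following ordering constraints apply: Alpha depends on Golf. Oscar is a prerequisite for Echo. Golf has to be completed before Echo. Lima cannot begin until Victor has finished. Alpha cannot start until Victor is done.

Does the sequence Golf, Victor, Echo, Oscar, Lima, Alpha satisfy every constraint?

No

The sequence places Echo ahead of Oscar.
That contradicts the constraint that Oscar must precede Echo.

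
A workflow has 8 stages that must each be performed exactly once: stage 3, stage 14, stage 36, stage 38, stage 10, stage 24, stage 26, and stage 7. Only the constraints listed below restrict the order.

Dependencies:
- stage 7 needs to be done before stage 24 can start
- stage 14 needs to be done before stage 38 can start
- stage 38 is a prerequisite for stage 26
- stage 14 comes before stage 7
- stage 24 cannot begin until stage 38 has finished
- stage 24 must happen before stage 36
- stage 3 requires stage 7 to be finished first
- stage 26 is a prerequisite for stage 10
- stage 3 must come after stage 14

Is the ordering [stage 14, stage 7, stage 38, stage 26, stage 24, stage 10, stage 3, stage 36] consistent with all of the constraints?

Checking each listed constraint against this order: for instance, stage 14 is in position 1 and stage 3 in position 7, so that constraint holds — and the remaining constraints check out the same way.

Yes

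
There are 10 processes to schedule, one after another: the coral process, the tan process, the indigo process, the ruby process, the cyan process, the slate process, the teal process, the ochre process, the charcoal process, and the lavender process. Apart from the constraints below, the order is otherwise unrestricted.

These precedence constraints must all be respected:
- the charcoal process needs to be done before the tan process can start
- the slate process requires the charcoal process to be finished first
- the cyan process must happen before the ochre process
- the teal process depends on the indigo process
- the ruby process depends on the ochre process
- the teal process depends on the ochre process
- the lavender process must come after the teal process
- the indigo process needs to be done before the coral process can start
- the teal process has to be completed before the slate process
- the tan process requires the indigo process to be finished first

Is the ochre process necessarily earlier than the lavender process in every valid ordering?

Following the dependencies: the ochre process → the teal process → the lavender process.
Hence the ochre process necessarily comes before the lavender process.

Yes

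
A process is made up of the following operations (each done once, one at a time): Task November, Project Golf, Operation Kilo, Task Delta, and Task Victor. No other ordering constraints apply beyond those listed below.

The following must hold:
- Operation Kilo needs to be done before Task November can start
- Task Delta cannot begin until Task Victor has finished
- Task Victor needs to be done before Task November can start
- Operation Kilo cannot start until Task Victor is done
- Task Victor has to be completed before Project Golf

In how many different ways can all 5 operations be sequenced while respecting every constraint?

12

Task Victor is the only operation with nothing required before it, so every ordering starts there.
Enumerating by repeatedly choosing an available operation (one whose prerequisites are all placed) gives 12 distinct complete orderings.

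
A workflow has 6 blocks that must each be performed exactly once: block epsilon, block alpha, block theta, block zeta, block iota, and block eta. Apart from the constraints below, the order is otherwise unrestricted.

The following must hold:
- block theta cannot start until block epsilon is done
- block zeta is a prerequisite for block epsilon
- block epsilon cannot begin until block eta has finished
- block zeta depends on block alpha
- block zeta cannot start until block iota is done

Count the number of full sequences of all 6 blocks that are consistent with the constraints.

8

3 blocks have no prerequisites (block alpha, block iota, block eta), so any of them could come first.
Enumerating by repeatedly choosing an available block (one whose prerequisites are all placed) gives 8 distinct complete orderings.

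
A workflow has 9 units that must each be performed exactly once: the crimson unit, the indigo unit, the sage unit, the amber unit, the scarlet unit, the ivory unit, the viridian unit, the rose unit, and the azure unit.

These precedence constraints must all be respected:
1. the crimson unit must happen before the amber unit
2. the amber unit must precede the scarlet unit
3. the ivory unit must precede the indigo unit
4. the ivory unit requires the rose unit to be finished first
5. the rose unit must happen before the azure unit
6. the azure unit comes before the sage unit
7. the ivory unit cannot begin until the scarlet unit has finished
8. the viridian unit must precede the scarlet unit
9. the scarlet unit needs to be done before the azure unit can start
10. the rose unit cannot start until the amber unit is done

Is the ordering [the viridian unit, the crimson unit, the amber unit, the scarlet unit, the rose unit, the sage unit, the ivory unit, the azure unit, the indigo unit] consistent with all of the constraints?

Here the azure unit comes after the sage unit.
But one of the constraints requires the azure unit before the sage unit, so this ordering violates it.

No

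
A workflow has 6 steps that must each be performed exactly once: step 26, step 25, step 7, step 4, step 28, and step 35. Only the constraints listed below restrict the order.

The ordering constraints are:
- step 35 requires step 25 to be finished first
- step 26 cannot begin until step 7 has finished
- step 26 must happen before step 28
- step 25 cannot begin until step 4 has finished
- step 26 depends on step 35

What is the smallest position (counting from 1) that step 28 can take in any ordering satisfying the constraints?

Working backwards through the constraints from step 28, its full set of required predecessors is step 26, step 25, step 7, step 4, step 35 — 5 of them.
So at minimum 5 steps come before step 28, putting step 28 no earlier than position 6. That position is achievable by scheduling exactly those predecessors first.

6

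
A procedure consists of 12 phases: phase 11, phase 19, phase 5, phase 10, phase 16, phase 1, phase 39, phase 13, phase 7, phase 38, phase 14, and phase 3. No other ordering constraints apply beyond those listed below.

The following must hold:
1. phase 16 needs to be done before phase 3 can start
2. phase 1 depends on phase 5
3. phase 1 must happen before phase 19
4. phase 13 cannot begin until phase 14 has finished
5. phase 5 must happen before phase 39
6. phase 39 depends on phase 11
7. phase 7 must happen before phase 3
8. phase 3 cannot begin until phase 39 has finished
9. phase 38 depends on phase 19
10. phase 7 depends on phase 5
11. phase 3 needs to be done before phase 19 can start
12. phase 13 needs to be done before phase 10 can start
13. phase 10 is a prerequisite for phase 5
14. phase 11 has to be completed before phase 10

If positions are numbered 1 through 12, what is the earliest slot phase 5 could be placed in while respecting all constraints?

5

The phases that are forced before phase 5, directly or transitively, are phase 11, phase 10, phase 13, phase 14. That's 4 phases.
With 4 mandatory predecessors, the earliest phase 5 can sit is position 4+1 = 5, and placing just those 4 first achieves it.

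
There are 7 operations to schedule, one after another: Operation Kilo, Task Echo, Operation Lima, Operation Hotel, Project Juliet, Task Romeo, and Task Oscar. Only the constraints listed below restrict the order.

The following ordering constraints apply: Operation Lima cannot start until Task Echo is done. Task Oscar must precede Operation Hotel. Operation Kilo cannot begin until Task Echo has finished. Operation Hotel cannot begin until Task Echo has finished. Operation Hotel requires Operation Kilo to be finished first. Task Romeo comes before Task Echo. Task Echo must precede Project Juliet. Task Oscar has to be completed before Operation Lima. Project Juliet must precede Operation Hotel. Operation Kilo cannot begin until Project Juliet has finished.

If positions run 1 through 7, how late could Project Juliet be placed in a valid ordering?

5

Following every chain forward from Project Juliet, the operations that must come later are Operation Kilo, Operation Hotel — 2 of them.
So at least 2 operations follow Project Juliet, putting Project Juliet no later than position 5. That position is achievable by scheduling everything else first.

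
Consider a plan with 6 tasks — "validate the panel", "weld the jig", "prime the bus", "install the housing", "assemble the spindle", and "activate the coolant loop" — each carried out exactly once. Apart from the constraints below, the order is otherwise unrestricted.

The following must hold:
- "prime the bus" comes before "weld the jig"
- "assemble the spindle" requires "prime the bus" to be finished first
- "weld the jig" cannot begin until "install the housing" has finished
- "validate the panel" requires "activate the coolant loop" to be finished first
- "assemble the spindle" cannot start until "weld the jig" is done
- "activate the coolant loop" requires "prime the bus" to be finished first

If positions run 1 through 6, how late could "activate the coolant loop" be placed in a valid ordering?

Following the constraints forward from "activate the coolant loop", its only required successor is "validate the panel".
So at least 1 task follows "activate the coolant loop", putting "activate the coolant loop" no later than position 5. That position is achievable by scheduling everything else first.

5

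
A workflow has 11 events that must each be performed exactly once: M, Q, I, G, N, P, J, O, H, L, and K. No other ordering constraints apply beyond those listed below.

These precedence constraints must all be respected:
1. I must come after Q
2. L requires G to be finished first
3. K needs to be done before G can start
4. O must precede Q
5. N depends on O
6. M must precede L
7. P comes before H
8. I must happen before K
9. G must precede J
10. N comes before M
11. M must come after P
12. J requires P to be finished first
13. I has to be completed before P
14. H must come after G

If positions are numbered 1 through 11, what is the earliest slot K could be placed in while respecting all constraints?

The events that are forced before K, directly or transitively, are Q, I, O. That's 3 events.
With 3 mandatory predecessors, the earliest K can sit is position 3+1 = 4, and placing just those 3 first achieves it.

4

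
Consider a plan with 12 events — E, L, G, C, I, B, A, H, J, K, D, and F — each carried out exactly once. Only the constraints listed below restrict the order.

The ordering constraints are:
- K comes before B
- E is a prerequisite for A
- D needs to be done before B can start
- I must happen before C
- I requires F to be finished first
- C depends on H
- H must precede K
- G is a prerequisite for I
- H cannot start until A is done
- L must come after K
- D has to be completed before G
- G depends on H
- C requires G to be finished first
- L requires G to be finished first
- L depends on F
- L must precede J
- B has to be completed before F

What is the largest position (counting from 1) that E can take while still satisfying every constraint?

2

Every event that must follow E has to come after it. Tracing all chains starting from E, those events are: L, G, C, I, B, A, H, J, K, F — 10 in total.
With 10 mandatory successors out of 12 events total, the latest slot for E is 12−10 = 2, and it's reachable by doing all non-successors before E.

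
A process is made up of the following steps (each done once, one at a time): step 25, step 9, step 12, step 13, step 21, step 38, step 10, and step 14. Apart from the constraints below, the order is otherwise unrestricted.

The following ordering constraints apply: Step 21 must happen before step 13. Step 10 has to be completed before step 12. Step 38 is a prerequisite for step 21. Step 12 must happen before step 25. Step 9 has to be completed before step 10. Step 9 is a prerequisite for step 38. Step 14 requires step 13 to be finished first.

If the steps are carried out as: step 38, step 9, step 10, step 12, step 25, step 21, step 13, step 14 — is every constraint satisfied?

Here step 9 comes after step 38.
But one of the constraints requires step 9 before step 38, so this ordering violates it.

No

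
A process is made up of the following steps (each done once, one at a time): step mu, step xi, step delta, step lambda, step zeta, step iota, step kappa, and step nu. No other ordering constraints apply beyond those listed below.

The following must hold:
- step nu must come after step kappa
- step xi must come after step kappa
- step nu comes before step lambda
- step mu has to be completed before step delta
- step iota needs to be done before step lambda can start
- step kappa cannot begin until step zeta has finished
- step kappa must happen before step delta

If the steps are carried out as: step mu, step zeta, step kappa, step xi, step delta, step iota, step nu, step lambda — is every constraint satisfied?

Going through the constraints one by one, each required predecessor appears earlier in the sequence than its dependent — e.g. step kappa (position 3) is before step nu (position 7), as required.

Yes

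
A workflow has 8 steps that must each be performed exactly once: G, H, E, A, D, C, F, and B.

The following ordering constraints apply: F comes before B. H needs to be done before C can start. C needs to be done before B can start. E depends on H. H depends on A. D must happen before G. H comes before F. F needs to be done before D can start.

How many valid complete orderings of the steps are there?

54

Only A has no prerequisites, so it must go first.
Systematically extending each partial ordering one step at a time and counting, there are 54 complete orderings.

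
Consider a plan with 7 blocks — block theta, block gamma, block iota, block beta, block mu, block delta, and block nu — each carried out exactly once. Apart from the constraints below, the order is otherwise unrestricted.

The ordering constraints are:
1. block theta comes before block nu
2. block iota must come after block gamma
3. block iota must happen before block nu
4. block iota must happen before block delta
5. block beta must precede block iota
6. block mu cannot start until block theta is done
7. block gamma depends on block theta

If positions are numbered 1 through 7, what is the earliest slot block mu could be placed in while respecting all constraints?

2

Working backwards through the constraints from block mu, its only required predecessor is block theta.
So at minimum 1 block comes before block mu, putting block mu no earlier than position 2. That position is achievable by scheduling exactly that predecessor first.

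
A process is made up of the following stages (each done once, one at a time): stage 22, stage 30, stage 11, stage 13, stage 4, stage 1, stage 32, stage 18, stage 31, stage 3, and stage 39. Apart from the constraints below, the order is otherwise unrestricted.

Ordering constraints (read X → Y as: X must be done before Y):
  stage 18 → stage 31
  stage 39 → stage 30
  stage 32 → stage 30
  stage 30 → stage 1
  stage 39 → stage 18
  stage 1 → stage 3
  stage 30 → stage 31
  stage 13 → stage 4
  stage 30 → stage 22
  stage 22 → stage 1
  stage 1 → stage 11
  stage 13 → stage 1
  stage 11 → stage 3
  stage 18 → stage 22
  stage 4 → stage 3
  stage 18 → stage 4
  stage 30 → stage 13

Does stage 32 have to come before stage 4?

Yes

Following the dependencies: stage 32 → stage 30 → stage 13 → stage 4.
So stage 32 must precede stage 4 in any valid ordering.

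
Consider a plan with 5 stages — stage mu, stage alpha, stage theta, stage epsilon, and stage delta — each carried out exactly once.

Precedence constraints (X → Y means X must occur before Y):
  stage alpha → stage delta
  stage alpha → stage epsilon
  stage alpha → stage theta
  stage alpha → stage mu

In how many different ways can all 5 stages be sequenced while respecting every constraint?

24

Stage alpha is the only stage with nothing required before it, so every ordering starts there.
Systematically extending each partial ordering one stage at a time and counting, there are 24 complete orderings.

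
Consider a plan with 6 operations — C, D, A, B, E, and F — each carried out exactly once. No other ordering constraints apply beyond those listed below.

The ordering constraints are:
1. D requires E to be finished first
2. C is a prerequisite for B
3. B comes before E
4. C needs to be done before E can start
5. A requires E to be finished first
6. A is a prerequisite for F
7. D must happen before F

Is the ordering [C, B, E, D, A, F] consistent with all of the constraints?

Yes

Going through the constraints one by one, each required predecessor appears earlier in the sequence than its dependent — e.g. E (position 3) is before A (position 5), as required.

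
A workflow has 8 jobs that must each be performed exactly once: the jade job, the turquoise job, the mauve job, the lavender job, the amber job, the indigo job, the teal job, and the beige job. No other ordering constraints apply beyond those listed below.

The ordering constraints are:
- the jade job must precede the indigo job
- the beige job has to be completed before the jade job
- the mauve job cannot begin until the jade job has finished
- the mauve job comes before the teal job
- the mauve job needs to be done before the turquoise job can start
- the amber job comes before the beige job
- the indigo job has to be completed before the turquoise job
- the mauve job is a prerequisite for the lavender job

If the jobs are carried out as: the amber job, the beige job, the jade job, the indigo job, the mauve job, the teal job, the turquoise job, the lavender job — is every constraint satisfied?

Yes

Going through the constraints one by one, each required predecessor appears earlier in the sequence than its dependent — e.g. the indigo job (position 4) is before the turquoise job (position 7), as required.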